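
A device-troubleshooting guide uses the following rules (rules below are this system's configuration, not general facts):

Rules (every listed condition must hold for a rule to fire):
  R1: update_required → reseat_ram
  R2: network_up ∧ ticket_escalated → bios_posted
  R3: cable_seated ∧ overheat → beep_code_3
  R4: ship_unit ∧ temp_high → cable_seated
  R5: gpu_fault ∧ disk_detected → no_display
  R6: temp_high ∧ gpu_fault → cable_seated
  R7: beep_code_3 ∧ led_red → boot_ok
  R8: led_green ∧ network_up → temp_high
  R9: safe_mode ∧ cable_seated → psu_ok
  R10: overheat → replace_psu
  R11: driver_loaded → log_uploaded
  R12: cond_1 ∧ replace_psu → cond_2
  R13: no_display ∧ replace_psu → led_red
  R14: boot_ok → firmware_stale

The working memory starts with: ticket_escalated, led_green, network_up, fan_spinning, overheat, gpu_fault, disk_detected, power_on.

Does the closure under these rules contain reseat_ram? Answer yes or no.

no

Round 1: R2 [network_up ∧ ticket_escalated → bios_posted]; R5 [gpu_fault ∧ disk_detected → no_display]; R8 [led_green ∧ network_up → temp_high]; R10 [overheat → replace_psu]. New: bios_posted, no_display, temp_high, replace_psu.
Round 2: R6 [temp_high ∧ gpu_fault → cable_seated]; R13 [no_display ∧ replace_psu → led_red]. New: cable_seated, led_red.
Round 3: R3 [cable_seated ∧ overheat → beep_code_3]. New: beep_code_3.
Round 4: R7 [beep_code_3 ∧ led_red → boot_ok]. New: boot_ok.
Round 5: R14 [boot_ok → firmware_stale]. New: firmware_stale.
Fixed point reached. reseat_ram is concluded only by R1; R1 needs update_required (never derived).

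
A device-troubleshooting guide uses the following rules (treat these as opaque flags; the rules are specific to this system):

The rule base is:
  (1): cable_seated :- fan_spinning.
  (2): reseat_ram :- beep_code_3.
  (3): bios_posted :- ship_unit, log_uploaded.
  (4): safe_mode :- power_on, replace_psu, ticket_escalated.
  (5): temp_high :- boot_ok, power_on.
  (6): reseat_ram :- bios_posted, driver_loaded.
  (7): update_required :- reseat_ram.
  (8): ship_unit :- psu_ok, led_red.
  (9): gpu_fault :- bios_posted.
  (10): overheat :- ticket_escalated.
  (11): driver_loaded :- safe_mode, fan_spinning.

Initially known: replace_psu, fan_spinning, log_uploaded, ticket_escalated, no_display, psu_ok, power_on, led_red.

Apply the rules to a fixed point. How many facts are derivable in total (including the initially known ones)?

17

Round 1 fires (1), (4), (8), (10), giving cable_seated, safe_mode, ship_unit, overheat.
Round 2 fires (3), (11), giving bios_posted, driver_loaded.
Round 3 fires (6), (9), giving reseat_ram, gpu_fault.
Round 4 fires (7), giving update_required.
Closure: {bios_posted, cable_seated, driver_loaded, fan_spinning, gpu_fault, led_red, log_uploaded, no_display, overheat, power_on, psu_ok, replace_psu, reseat_ram, safe_mode, ship_unit, ticket_escalated, update_required} — 17 facts.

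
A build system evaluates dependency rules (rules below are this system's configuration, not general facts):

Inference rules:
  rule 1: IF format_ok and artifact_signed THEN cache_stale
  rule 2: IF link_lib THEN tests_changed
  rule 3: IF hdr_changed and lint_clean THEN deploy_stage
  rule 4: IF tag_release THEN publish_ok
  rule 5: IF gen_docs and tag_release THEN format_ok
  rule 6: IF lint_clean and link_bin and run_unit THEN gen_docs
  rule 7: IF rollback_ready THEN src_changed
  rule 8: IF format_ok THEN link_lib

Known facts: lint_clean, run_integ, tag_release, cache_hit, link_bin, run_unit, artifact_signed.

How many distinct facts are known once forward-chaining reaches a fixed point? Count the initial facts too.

13

Round 1 fires rule 4, rule 6, giving publish_ok, gen_docs.
Round 2 fires rule 5, giving format_ok.
Round 3 fires rule 1, rule 8, giving cache_stale, link_lib.
Round 4 fires rule 2, giving tests_changed.
Closure: {artifact_signed, cache_hit, cache_stale, format_ok, gen_docs, link_bin, link_lib, lint_clean, publish_ok, run_integ, run_unit, tag_release, tests_changed} — 13 facts.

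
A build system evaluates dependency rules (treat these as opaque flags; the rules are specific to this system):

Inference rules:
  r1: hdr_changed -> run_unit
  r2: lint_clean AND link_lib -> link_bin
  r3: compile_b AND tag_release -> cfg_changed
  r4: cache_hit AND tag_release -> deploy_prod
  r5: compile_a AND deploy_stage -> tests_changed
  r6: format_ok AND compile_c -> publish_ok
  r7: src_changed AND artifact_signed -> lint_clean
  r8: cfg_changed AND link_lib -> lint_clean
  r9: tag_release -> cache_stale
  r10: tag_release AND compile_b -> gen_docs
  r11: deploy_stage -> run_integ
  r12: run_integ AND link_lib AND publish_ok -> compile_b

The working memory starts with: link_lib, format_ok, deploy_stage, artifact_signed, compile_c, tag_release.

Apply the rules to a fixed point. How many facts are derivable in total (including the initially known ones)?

[1] r6 [format_ok AND compile_c -> publish_ok]; r9 [tag_release -> cache_stale]; r11 [deploy_stage -> run_integ]. ⇒ new: publish_ok, cache_stale, run_integ.
[2] r12 [run_integ AND link_lib AND publish_ok -> compile_b]. ⇒ new: compile_b.
[3] r3 [compile_b AND tag_release -> cfg_changed]; r10 [tag_release AND compile_b -> gen_docs]. ⇒ new: cfg_changed, gen_docs.
[4] r8 [cfg_changed AND link_lib -> lint_clean]. ⇒ new: lint_clean.
[5] r2 [lint_clean AND link_lib -> link_bin]. ⇒ new: link_bin.
Closure: {artifact_signed, cache_stale, cfg_changed, compile_b, compile_c, deploy_stage, format_ok, gen_docs, link_bin, link_lib, lint_clean, publish_ok, run_integ, tag_release} — 14 facts.

14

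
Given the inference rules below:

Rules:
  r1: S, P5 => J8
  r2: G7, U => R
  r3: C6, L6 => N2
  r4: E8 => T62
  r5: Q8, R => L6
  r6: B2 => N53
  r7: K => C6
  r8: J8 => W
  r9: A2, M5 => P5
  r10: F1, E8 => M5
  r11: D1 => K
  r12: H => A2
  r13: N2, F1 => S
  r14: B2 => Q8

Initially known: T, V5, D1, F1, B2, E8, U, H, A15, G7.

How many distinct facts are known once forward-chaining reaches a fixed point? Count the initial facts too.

24

[1] r2 [G7, U => R]; r4 [E8 => T62]; r6 [B2 => N53]; r10 [F1, E8 => M5]; r11 [D1 => K]; r12 [H => A2]; r14 [B2 => Q8]. ⇒ new: R, T62, N53, M5, K, A2, Q8.
[2] r5 [Q8, R => L6]; r7 [K => C6]; r9 [A2, M5 => P5]. ⇒ new: L6, C6, P5.
[3] r3 [C6, L6 => N2]. ⇒ new: N2.
[4] r13 [N2, F1 => S]. ⇒ new: S.
[5] r1 [S, P5 => J8]. ⇒ new: J8.
[6] r8 [J8 => W]. ⇒ new: W.
Closure: {A15, A2, B2, C6, D1, E8, F1, G7, H, J8, K, L6, M5, N2, N53, P5, Q8, R, S, T, T62, U, V5, W} — 24 facts.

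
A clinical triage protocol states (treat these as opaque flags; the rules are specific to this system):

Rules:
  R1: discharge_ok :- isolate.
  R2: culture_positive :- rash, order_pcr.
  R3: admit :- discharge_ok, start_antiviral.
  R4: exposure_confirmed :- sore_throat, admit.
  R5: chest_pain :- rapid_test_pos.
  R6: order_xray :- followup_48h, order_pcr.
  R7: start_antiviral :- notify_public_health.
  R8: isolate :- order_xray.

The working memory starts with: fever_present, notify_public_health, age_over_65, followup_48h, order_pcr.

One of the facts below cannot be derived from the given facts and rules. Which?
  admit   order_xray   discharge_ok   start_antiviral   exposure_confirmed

exposure_confirmed

Round 1: R6 [order_xray :- followup_48h, order_pcr.]; R7 [start_antiviral :- notify_public_health.]. New: order_xray, start_antiviral.
Round 2: R8 [isolate :- order_xray.]. New: isolate.
Round 3: R1 [discharge_ok :- isolate.]. New: discharge_ok.
Round 4: R3 [admit :- discharge_ok, start_antiviral.]. New: admit.
Derived: admit (round 4), start_antiviral (round 1), order_xray (round 1), discharge_ok (round 3). exposure_confirmed never appears in any round.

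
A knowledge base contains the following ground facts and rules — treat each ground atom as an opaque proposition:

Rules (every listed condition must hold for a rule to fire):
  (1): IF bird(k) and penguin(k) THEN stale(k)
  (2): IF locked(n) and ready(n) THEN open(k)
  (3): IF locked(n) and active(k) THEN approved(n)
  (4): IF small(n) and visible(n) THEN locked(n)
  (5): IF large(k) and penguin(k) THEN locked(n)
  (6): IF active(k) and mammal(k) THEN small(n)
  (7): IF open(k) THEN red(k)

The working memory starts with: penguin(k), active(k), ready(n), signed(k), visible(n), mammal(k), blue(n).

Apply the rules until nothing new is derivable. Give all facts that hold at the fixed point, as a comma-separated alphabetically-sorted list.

Round 1 fires (6), giving small(n).
Round 2 fires (4), giving locked(n).
Round 3 fires (2), (3), giving open(k), approved(n).
Round 4 fires (7), giving red(k).

active(k), approved(n), blue(n), locked(n), mammal(k), open(k), penguin(k), ready(n), red(k), signed(k), small(n), visible(n)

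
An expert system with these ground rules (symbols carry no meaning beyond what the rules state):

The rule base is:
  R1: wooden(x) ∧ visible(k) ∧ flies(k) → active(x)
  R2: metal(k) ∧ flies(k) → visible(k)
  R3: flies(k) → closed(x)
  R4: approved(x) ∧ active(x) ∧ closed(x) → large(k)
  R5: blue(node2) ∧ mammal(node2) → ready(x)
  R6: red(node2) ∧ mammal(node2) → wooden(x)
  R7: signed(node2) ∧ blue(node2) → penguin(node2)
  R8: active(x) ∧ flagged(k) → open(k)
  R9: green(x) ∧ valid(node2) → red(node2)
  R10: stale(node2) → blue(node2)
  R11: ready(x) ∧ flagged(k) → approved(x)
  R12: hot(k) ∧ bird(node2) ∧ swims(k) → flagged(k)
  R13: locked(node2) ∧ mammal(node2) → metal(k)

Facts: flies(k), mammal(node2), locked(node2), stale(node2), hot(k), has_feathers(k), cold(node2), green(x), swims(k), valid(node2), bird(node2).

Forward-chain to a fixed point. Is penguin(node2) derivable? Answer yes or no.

no

[1] R3 [flies(k) → closed(x)]; R9 [green(x) ∧ valid(node2) → red(node2)]; R10 [stale(node2) → blue(node2)]; R12 [hot(k) ∧ bird(node2) ∧ swims(k) → flagged(k)]; R13 [locked(node2) ∧ mammal(node2) → metal(k)]. ⇒ new: closed(x), red(node2), blue(node2), flagged(k), metal(k).
[2] R2 [metal(k) ∧ flies(k) → visible(k)]; R5 [blue(node2) ∧ mammal(node2) → ready(x)]; R6 [red(node2) ∧ mammal(node2) → wooden(x)]. ⇒ new: visible(k), ready(x), wooden(x).
[3] R1 [wooden(x) ∧ visible(k) ∧ flies(k) → active(x)]; R11 [ready(x) ∧ flagged(k) → approved(x)]. ⇒ new: active(x), approved(x).
[4] R4 [approved(x) ∧ active(x) ∧ closed(x) → large(k)]; R8 [active(x) ∧ flagged(k) → open(k)]. ⇒ new: large(k), open(k).
Fixed point reached. penguin(node2) is concluded only by R7; R7 needs signed(node2) (never derived).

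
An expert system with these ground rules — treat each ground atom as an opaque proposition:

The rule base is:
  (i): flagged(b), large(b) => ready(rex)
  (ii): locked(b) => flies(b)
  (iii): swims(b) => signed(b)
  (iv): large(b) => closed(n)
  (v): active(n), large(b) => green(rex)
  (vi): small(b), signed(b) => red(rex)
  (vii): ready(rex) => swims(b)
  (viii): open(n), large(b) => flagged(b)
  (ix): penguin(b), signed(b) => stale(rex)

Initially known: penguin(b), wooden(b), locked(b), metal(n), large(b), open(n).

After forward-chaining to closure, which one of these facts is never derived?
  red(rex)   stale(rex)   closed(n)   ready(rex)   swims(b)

[1] (ii) [locked(b) => flies(b)]; (iv) [large(b) => closed(n)]; (viii) [open(n), large(b) => flagged(b)]. ⇒ new: flies(b), closed(n), flagged(b).
[2] (i) [flagged(b), large(b) => ready(rex)]. ⇒ new: ready(rex).
[3] (vii) [ready(rex) => swims(b)]. ⇒ new: swims(b).
[4] (iii) [swims(b) => signed(b)]. ⇒ new: signed(b).
[5] (ix) [penguin(b), signed(b) => stale(rex)]. ⇒ new: stale(rex).
Derived: stale(rex) (round 5), ready(rex) (round 2), swims(b) (round 3), closed(n) (round 1). red(rex) never appears in any round.

red(rex)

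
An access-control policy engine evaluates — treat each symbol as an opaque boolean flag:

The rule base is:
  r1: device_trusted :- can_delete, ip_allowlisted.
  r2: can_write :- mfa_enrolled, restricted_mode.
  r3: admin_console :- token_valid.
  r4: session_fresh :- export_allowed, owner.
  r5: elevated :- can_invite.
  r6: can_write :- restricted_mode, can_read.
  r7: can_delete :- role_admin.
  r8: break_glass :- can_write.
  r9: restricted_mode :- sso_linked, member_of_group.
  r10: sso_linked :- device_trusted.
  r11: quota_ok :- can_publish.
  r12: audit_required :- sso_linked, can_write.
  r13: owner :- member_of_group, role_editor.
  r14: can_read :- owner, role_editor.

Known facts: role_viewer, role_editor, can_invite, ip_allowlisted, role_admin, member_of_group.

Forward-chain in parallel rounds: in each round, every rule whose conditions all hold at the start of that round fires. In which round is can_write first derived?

5

[1] r5 [elevated :- can_invite.]; r7 [can_delete :- role_admin.]; r13 [owner :- member_of_group, role_editor.]. ⇒ new: elevated, can_delete, owner.
[2] r1 [device_trusted :- can_delete, ip_allowlisted.]; r14 [can_read :- owner, role_editor.]. ⇒ new: device_trusted, can_read.
[3] r10 [sso_linked :- device_trusted.]. ⇒ new: sso_linked.
[4] r9 [restricted_mode :- sso_linked, member_of_group.]. ⇒ new: restricted_mode.
[5] r6 [can_write :- restricted_mode, can_read.]. ⇒ new: can_write.
can_write first appears in round 5.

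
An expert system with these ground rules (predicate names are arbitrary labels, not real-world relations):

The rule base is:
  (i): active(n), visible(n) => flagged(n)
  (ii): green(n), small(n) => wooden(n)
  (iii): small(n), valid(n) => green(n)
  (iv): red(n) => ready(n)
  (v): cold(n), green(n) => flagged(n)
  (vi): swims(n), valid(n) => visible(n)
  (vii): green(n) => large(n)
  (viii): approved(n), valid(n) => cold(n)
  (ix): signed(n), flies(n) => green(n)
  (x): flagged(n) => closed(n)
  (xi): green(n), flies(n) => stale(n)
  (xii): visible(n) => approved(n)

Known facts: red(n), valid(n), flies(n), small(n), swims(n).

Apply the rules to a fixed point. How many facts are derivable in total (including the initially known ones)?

Round 1: (iii) [small(n), valid(n) => green(n)]; (iv) [red(n) => ready(n)]; (vi) [swims(n), valid(n) => visible(n)]. Adds green(n), ready(n), visible(n).
Round 2: (ii) [green(n), small(n) => wooden(n)]; (vii) [green(n) => large(n)]; (xi) [green(n), flies(n) => stale(n)]; (xii) [visible(n) => approved(n)]. Adds wooden(n), large(n), stale(n), approved(n).
Round 3: (viii) [approved(n), valid(n) => cold(n)]. Adds cold(n).
Round 4: (v) [cold(n), green(n) => flagged(n)]. Adds flagged(n).
Round 5: (x) [flagged(n) => closed(n)]. Adds closed(n).
Closure: {approved(n), closed(n), cold(n), flagged(n), flies(n), green(n), large(n), ready(n), red(n), small(n), stale(n), swims(n), valid(n), visible(n), wooden(n)} — 15 facts.

15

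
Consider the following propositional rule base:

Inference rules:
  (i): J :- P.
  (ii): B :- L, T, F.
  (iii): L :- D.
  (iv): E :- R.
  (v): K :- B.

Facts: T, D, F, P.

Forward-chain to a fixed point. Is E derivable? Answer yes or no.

no

Round 1 — (i), (iii), derive J, L.
Round 2 — (ii), derive B.
Round 3 — (v), derive K.
Fixed point reached. E is concluded only by (iv); (iv) needs R (never derived).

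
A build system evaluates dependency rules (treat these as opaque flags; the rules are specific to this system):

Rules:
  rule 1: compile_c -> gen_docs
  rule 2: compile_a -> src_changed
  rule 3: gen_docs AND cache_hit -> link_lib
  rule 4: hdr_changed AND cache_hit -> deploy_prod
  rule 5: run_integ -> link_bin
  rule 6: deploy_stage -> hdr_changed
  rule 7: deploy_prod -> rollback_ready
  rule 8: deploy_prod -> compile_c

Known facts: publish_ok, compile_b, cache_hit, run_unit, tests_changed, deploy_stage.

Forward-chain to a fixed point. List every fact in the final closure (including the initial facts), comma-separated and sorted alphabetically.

Round 1: rule 6 [deploy_stage -> hdr_changed]. Adds hdr_changed.
Round 2: rule 4 [hdr_changed AND cache_hit -> deploy_prod]. Adds deploy_prod.
Round 3: rule 7 [deploy_prod -> rollback_ready]; rule 8 [deploy_prod -> compile_c]. Adds rollback_ready, compile_c.
Round 4: rule 1 [compile_c -> gen_docs]. Adds gen_docs.
Round 5: rule 3 [gen_docs AND cache_hit -> link_lib]. Adds link_lib.

cache_hit, compile_b, compile_c, deploy_prod, deploy_stage, gen_docs, hdr_changed, link_lib, publish_ok, rollback_ready, run_unit, tests_changed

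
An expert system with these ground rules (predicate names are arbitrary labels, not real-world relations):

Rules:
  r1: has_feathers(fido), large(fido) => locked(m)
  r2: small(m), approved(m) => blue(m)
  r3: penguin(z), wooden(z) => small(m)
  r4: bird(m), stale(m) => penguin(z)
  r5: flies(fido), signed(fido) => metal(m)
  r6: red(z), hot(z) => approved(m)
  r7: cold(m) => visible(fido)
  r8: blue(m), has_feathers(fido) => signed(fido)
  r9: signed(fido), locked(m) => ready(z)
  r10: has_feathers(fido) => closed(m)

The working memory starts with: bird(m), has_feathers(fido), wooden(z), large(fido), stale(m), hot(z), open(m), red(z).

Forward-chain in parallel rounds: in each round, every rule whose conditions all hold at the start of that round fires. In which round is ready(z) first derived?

[1] r1 [has_feathers(fido), large(fido) => locked(m)]; r4 [bird(m), stale(m) => penguin(z)]; r6 [red(z), hot(z) => approved(m)]; r10 [has_feathers(fido) => closed(m)]. ⇒ new: locked(m), penguin(z), approved(m), closed(m).
[2] r3 [penguin(z), wooden(z) => small(m)]. ⇒ new: small(m).
[3] r2 [small(m), approved(m) => blue(m)]. ⇒ new: blue(m).
[4] r8 [blue(m), has_feathers(fido) => signed(fido)]. ⇒ new: signed(fido).
[5] r9 [signed(fido), locked(m) => ready(z)]. ⇒ new: ready(z).
ready(z) first appears in round 5.

5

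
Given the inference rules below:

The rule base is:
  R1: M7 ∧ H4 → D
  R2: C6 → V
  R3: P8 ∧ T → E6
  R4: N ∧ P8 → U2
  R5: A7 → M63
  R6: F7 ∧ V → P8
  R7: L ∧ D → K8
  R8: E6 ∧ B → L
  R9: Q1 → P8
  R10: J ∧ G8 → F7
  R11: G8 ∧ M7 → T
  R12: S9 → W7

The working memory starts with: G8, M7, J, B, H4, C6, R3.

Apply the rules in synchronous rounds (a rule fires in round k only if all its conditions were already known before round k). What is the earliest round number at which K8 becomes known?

Round 1 fires R1, R2, R10, R11, giving D, V, F7, T.
Round 2 fires R6, giving P8.
Round 3 fires R3, giving E6.
Round 4 fires R8, giving L.
Round 5 fires R7, giving K8.
K8 first appears in round 5.

5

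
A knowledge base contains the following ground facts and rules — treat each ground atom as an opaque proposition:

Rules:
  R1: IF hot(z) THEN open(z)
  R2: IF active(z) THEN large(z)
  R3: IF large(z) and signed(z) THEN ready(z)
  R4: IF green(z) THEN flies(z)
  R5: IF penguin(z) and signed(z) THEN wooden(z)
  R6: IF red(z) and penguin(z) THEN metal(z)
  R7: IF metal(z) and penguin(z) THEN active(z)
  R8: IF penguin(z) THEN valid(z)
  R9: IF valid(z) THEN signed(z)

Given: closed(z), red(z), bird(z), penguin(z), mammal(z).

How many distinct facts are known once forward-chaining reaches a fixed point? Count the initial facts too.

Round 1 — R6, R8, derive metal(z), valid(z).
Round 2 — R7, R9, derive active(z), signed(z).
Round 3 — R2, R5, derive large(z), wooden(z).
Round 4 — R3, derive ready(z).
Closure: {active(z), bird(z), closed(z), large(z), mammal(z), metal(z), penguin(z), ready(z), red(z), signed(z), valid(z), wooden(z)} — 12 facts.

12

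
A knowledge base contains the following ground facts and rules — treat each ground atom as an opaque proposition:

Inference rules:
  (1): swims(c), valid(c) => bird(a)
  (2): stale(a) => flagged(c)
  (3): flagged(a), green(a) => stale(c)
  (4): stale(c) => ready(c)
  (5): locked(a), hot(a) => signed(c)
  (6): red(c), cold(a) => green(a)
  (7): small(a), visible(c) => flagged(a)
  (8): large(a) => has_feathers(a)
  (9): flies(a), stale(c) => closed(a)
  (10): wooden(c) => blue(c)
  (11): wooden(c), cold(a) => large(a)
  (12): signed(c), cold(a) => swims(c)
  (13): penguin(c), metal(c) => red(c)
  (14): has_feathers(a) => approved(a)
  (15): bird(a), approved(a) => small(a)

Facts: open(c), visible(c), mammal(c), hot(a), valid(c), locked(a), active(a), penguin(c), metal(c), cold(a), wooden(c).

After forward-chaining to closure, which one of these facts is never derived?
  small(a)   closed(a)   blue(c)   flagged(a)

Round 1 — (5), (10), (11), (13), derive signed(c), blue(c), large(a), red(c).
Round 2 — (6), (8), (12), derive green(a), has_feathers(a), swims(c).
Round 3 — (1), (14), derive bird(a), approved(a).
Round 4 — (15), derive small(a).
Round 5 — (7), derive flagged(a).
Round 6 — (3), derive stale(c).
Round 7 — (4), derive ready(c).
Derived: blue(c) (round 1), small(a) (round 4), flagged(a) (round 5). closed(a) never appears in any round.

closed(a)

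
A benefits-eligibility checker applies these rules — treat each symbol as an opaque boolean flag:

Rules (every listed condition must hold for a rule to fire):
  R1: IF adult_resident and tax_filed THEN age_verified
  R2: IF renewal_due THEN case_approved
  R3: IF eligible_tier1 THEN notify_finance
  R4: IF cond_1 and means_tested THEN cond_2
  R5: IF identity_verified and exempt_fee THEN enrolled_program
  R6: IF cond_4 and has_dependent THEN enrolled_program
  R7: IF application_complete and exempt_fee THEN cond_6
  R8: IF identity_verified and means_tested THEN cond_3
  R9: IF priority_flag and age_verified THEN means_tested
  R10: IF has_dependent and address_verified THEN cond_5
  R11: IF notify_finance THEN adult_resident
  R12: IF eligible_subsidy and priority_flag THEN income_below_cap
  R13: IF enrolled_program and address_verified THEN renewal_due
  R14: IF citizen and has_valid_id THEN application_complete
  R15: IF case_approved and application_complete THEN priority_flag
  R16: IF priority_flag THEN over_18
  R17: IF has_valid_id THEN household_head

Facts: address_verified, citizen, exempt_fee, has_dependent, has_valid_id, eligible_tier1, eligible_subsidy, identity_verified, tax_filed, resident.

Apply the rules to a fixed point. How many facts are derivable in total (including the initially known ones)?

Round 1: R3 [IF eligible_tier1 THEN notify_finance]; R5 [IF identity_verified and exempt_fee THEN enrolled_program]; R10 [IF has_dependent and address_verified THEN cond_5]; R14 [IF citizen and has_valid_id THEN application_complete]; R17 [IF has_valid_id THEN household_head]. New: notify_finance, enrolled_program, cond_5, application_complete, household_head.
Round 2: R7 [IF application_complete and exempt_fee THEN cond_6]; R11 [IF notify_finance THEN adult_resident]; R13 [IF enrolled_program and address_verified THEN renewal_due]. New: cond_6, adult_resident, renewal_due.
Round 3: R1 [IF adult_resident and tax_filed THEN age_verified]; R2 [IF renewal_due THEN case_approved]. New: age_verified, case_approved.
Round 4: R15 [IF case_approved and application_complete THEN priority_flag]. New: priority_flag.
Round 5: R9 [IF priority_flag and age_verified THEN means_tested]; R12 [IF eligible_subsidy and priority_flag THEN income_below_cap]; R16 [IF priority_flag THEN over_18]. New: means_tested, income_below_cap, over_18.
Round 6: R8 [IF identity_verified and means_tested THEN cond_3]. New: cond_3.
Closure: {address_verified, adult_resident, age_verified, application_complete, case_approved, citizen, cond_3, cond_5, cond_6, eligible_subsidy, eligible_tier1, enrolled_program, exempt_fee, has_dependent, has_valid_id, household_head, identity_verified, income_below_cap, means_tested, notify_finance, over_18, priority_flag, renewal_due, resident, tax_filed} — 25 facts.

25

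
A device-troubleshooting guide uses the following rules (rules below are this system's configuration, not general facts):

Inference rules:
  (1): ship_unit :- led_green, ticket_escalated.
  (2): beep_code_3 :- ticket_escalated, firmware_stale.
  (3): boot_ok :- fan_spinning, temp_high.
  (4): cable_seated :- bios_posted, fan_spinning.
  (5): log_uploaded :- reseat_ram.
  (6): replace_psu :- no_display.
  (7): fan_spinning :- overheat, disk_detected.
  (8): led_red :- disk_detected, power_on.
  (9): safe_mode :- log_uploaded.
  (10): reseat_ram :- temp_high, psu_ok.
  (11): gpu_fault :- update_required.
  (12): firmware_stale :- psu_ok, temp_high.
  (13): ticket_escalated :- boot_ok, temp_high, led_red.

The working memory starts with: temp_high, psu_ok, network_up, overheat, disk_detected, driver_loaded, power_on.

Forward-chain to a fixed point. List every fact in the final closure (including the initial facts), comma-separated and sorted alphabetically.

Round 1 — (7), (8), (10), (12), derive fan_spinning, led_red, reseat_ram, firmware_stale.
Round 2 — (3), (5), derive boot_ok, log_uploaded.
Round 3 — (9), (13), derive safe_mode, ticket_escalated.
Round 4 — (2), derive beep_code_3.

beep_code_3, boot_ok, disk_detected, driver_loaded, fan_spinning, firmware_stale, led_red, log_uploaded, network_up, overheat, power_on, psu_ok, reseat_ram, safe_mode, temp_high, ticket_escalated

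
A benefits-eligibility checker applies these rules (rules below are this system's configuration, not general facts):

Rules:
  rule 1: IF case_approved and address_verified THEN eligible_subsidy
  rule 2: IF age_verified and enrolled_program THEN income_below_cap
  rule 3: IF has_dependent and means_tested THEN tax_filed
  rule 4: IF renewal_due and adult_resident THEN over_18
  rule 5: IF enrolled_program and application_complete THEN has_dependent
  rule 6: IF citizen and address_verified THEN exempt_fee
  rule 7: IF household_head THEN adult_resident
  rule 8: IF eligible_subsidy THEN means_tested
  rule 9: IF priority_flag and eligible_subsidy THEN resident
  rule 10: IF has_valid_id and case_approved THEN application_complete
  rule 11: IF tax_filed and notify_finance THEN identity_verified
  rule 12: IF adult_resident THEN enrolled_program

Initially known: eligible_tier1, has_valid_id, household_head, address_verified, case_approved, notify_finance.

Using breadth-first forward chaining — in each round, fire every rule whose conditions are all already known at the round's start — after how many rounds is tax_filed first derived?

Round 1 — rule 1, rule 7, rule 10, derive eligible_subsidy, adult_resident, application_complete.
Round 2 — rule 8, rule 12, derive means_tested, enrolled_program.
Round 3 — rule 5, derive has_dependent.
Round 4 — rule 3, derive tax_filed.
tax_filed first appears in round 4.

4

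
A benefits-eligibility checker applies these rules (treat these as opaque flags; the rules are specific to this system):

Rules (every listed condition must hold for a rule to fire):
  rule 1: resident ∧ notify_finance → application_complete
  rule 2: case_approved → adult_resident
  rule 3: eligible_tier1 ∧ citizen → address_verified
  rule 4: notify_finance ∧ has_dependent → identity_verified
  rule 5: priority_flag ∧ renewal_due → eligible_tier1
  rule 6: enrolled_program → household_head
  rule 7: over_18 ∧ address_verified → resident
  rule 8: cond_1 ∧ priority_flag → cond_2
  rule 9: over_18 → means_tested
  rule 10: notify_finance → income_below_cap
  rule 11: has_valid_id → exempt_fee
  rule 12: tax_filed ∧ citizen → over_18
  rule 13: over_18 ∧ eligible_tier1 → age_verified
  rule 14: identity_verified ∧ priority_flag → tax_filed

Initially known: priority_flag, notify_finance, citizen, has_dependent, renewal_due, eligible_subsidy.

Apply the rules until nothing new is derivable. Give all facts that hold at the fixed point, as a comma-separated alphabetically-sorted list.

Round 1: rule 4 [notify_finance ∧ has_dependent → identity_verified]; rule 5 [priority_flag ∧ renewal_due → eligible_tier1]; rule 10 [notify_finance → income_below_cap]. Adds identity_verified, eligible_tier1, income_below_cap.
Round 2: rule 3 [eligible_tier1 ∧ citizen → address_verified]; rule 14 [identity_verified ∧ priority_flag → tax_filed]. Adds address_verified, tax_filed.
Round 3: rule 12 [tax_filed ∧ citizen → over_18]. Adds over_18.
Round 4: rule 7 [over_18 ∧ address_verified → resident]; rule 9 [over_18 → means_tested]; rule 13 [over_18 ∧ eligible_tier1 → age_verified]. Adds resident, means_tested, age_verified.
Round 5: rule 1 [resident ∧ notify_finance → application_complete]. Adds application_complete.

address_verified, age_verified, application_complete, citizen, eligible_subsidy, eligible_tier1, has_dependent, identity_verified, income_below_cap, means_tested, notify_finance, over_18, priority_flag, renewal_due, resident, tax_filed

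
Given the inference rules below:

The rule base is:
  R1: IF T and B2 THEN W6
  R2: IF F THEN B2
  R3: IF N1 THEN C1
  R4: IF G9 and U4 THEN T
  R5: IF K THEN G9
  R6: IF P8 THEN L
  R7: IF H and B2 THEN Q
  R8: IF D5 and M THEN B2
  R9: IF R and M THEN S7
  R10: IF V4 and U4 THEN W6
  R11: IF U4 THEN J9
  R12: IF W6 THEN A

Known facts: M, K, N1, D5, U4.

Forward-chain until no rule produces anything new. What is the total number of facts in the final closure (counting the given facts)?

Round 1 — R3, R5, R8, R11, derive C1, G9, B2, J9.
Round 2 — R4, derive T.
Round 3 — R1, derive W6.
Round 4 — R12, derive A.
Closure: {A, B2, C1, D5, G9, J9, K, M, N1, T, U4, W6} — 12 facts.

12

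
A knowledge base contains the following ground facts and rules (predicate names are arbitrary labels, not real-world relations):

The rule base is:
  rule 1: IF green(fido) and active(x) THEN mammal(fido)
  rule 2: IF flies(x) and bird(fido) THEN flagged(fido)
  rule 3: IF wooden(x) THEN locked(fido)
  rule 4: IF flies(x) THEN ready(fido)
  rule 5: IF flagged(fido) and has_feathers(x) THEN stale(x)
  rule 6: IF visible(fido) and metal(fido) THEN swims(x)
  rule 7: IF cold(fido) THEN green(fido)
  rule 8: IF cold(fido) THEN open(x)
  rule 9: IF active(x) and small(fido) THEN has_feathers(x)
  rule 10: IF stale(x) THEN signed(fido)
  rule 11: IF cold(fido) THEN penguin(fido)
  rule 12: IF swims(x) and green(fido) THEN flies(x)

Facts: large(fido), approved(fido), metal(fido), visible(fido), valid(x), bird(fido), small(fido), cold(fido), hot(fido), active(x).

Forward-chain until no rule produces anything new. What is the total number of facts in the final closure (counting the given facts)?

21

Round 1 fires rule 6, rule 7, rule 8, rule 9, rule 11, giving swims(x), green(fido), open(x), has_feathers(x), penguin(fido).
Round 2 fires rule 1, rule 12, giving mammal(fido), flies(x).
Round 3 fires rule 2, rule 4, giving flagged(fido), ready(fido).
Round 4 fires rule 5, giving stale(x).
Round 5 fires rule 10, giving signed(fido).
Closure: {active(x), approved(fido), bird(fido), cold(fido), flagged(fido), flies(x), green(fido), has_feathers(x), hot(fido), large(fido), mammal(fido), metal(fido), open(x), penguin(fido), ready(fido), signed(fido), small(fido), stale(x), swims(x), valid(x), visible(fido)} — 21 facts.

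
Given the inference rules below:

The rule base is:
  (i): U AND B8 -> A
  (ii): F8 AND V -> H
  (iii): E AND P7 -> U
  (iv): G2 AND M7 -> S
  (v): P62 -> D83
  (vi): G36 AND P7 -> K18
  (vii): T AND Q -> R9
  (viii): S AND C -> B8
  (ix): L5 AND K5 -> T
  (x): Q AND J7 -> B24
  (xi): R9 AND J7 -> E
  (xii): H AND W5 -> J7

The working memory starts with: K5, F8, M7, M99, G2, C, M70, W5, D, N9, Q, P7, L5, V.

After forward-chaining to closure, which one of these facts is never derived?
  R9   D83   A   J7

Round 1: (ii) [F8 AND V -> H]; (iv) [G2 AND M7 -> S]; (ix) [L5 AND K5 -> T]. New: H, S, T.
Round 2: (vii) [T AND Q -> R9]; (viii) [S AND C -> B8]; (xii) [H AND W5 -> J7]. New: R9, B8, J7.
Round 3: (x) [Q AND J7 -> B24]; (xi) [R9 AND J7 -> E]. New: B24, E.
Round 4: (iii) [E AND P7 -> U]. New: U.
Round 5: (i) [U AND B8 -> A]. New: A.
Derived: J7 (round 2), A (round 5), R9 (round 2). D83 never appears in any round.

D83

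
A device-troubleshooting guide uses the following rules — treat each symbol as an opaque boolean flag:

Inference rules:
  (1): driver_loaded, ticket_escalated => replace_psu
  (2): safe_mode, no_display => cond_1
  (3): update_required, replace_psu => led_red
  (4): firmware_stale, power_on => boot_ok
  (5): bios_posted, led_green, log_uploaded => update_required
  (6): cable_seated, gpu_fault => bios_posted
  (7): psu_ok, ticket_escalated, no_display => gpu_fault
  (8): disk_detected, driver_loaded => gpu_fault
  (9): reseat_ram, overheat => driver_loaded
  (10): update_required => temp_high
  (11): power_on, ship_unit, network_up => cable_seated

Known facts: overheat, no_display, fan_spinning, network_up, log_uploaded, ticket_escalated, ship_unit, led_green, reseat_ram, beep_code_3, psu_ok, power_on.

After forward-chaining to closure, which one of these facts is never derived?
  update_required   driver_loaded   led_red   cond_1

[1] (7) [psu_ok, ticket_escalated, no_display => gpu_fault]; (9) [reseat_ram, overheat => driver_loaded]; (11) [power_on, ship_unit, network_up => cable_seated]. ⇒ new: gpu_fault, driver_loaded, cable_seated.
[2] (1) [driver_loaded, ticket_escalated => replace_psu]; (6) [cable_seated, gpu_fault => bios_posted]. ⇒ new: replace_psu, bios_posted.
[3] (5) [bios_posted, led_green, log_uploaded => update_required]. ⇒ new: update_required.
[4] (3) [update_required, replace_psu => led_red]; (10) [update_required => temp_high]. ⇒ new: led_red, temp_high.
Derived: driver_loaded (round 1), update_required (round 3), led_red (round 4). cond_1 never appears in any round.

cond_1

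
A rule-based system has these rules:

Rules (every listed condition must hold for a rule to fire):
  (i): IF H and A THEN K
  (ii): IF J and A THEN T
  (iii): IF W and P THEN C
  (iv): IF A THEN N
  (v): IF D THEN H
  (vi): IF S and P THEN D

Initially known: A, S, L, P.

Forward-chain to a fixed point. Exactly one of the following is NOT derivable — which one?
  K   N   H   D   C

[1] (iv) [IF A THEN N]; (vi) [IF S and P THEN D]. ⇒ new: N, D.
[2] (v) [IF D THEN H]. ⇒ new: H.
[3] (i) [IF H and A THEN K]. ⇒ new: K.
Derived: K (round 3), H (round 2), D (round 1), N (round 1). C never appears in any round.

C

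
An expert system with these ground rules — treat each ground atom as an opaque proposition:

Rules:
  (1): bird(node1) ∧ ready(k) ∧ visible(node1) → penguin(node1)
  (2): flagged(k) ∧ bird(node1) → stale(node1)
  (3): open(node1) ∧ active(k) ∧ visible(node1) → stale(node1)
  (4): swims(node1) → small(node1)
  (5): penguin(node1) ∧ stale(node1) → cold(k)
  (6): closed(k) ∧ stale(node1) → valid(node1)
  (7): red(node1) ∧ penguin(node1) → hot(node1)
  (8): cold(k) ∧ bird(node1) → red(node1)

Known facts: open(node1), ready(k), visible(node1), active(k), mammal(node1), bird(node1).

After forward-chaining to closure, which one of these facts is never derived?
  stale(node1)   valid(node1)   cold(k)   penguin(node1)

Round 1: (1) [bird(node1) ∧ ready(k) ∧ visible(node1) → penguin(node1)]; (3) [open(node1) ∧ active(k) ∧ visible(node1) → stale(node1)]. Adds penguin(node1), stale(node1).
Round 2: (5) [penguin(node1) ∧ stale(node1) → cold(k)]. Adds cold(k).
Round 3: (8) [cold(k) ∧ bird(node1) → red(node1)]. Adds red(node1).
Round 4: (7) [red(node1) ∧ penguin(node1) → hot(node1)]. Adds hot(node1).
Derived: penguin(node1) (round 1), stale(node1) (round 1), cold(k) (round 2). valid(node1) never appears in any round.

valid(node1)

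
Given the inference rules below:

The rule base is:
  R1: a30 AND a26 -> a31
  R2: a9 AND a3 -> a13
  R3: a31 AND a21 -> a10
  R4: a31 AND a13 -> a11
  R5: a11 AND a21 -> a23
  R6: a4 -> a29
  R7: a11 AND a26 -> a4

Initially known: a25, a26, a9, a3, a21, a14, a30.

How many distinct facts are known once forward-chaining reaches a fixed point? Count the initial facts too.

Round 1: R1 [a30 AND a26 -> a31]; R2 [a9 AND a3 -> a13]. New: a31, a13.
Round 2: R3 [a31 AND a21 -> a10]; R4 [a31 AND a13 -> a11]. New: a10, a11.
Round 3: R5 [a11 AND a21 -> a23]; R7 [a11 AND a26 -> a4]. New: a23, a4.
Round 4: R6 [a4 -> a29]. New: a29.
Closure: {a10, a11, a13, a14, a21, a23, a25, a26, a29, a3, a30, a31, a4, a9} — 14 facts.

14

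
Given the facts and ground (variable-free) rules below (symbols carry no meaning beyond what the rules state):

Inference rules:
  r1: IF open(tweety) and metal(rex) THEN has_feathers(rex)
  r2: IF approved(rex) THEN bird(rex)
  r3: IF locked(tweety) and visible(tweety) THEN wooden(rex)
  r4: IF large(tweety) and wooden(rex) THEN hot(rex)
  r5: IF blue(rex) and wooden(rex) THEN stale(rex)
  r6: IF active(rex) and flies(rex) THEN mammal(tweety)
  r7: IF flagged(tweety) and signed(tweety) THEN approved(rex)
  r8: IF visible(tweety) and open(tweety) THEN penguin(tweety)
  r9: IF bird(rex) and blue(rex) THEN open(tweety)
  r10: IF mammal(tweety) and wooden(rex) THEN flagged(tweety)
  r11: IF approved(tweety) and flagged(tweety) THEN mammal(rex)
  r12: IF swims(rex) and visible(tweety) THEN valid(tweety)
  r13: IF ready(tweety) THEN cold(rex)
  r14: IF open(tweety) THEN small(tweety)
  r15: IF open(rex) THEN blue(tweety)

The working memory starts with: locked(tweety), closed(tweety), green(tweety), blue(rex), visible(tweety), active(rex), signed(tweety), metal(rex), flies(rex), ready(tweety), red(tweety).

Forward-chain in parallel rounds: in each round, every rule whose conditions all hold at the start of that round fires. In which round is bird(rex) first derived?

Round 1: r3 [IF locked(tweety) and visible(tweety) THEN wooden(rex)]; r6 [IF active(rex) and flies(rex) THEN mammal(tweety)]; r13 [IF ready(tweety) THEN cold(rex)]. New: wooden(rex), mammal(tweety), cold(rex).
Round 2: r5 [IF blue(rex) and wooden(rex) THEN stale(rex)]; r10 [IF mammal(tweety) and wooden(rex) THEN flagged(tweety)]. New: stale(rex), flagged(tweety).
Round 3: r7 [IF flagged(tweety) and signed(tweety) THEN approved(rex)]. New: approved(rex).
Round 4: r2 [IF approved(rex) THEN bird(rex)]. New: bird(rex).
bird(rex) first appears in round 4.

4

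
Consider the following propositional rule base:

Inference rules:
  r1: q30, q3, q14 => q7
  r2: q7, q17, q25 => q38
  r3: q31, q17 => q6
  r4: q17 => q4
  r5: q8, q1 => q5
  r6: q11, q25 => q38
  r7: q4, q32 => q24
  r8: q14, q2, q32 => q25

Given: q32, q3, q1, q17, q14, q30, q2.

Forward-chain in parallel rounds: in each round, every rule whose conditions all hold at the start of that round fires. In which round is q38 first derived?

2

[1] r1 [q30, q3, q14 => q7]; r4 [q17 => q4]; r8 [q14, q2, q32 => q25]. ⇒ new: q7, q4, q25.
[2] r2 [q7, q17, q25 => q38]; r7 [q4, q32 => q24]. ⇒ new: q38, q24.
q38 first appears in round 2.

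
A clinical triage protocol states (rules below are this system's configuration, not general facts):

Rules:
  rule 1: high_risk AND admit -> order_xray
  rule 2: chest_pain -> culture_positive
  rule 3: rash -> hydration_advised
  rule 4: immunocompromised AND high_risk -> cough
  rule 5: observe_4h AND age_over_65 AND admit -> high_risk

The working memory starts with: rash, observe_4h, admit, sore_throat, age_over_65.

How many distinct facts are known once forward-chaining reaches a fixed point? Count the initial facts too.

Round 1 fires rule 3, rule 5, giving hydration_advised, high_risk.
Round 2 fires rule 1, giving order_xray.
Closure: {admit, age_over_65, high_risk, hydration_advised, observe_4h, order_xray, rash, sore_throat} — 8 facts.

8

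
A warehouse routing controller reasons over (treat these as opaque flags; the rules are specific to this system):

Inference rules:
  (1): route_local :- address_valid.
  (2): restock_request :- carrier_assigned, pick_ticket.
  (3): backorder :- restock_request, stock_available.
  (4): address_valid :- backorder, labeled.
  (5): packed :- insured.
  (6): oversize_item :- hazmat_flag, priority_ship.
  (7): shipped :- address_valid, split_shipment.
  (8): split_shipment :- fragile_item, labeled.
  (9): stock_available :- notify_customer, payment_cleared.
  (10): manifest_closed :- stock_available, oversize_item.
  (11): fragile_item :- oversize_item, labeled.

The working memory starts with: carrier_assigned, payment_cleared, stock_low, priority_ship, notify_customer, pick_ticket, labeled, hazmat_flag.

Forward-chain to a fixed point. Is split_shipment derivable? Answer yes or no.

Round 1 fires (2), (6), (9), giving restock_request, oversize_item, stock_available.
Round 2 fires (3), (10), (11), giving backorder, manifest_closed, fragile_item.
Round 3 fires (4), (8), giving address_valid, split_shipment.
Round 4 fires (1), (7), giving route_local, shipped.
split_shipment appears in round 3, so it is derivable.

yes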